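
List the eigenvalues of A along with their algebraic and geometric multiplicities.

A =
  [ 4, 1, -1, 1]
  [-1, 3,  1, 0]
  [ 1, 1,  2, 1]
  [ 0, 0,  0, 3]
λ = 3: alg = 4, geom = 2

Step 1 — factor the characteristic polynomial to read off the algebraic multiplicities:
  χ_A(x) = (x - 3)^4

Step 2 — compute geometric multiplicities via the rank-nullity identity g(λ) = n − rank(A − λI):
  rank(A − (3)·I) = 2, so dim ker(A − (3)·I) = n − 2 = 2

Summary:
  λ = 3: algebraic multiplicity = 4, geometric multiplicity = 2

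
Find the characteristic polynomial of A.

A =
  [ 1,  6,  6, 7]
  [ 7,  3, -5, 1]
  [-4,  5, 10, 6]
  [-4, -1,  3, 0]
x^4 - 14*x^3 + 61*x^2 - 84*x + 36

Expanding det(x·I − A) (e.g. by cofactor expansion or by noting that A is similar to its Jordan form J, which has the same characteristic polynomial as A) gives
  χ_A(x) = x^4 - 14*x^3 + 61*x^2 - 84*x + 36
which factors as (x - 6)^2*(x - 1)^2. The eigenvalues (with algebraic multiplicities) are λ = 1 with multiplicity 2, λ = 6 with multiplicity 2.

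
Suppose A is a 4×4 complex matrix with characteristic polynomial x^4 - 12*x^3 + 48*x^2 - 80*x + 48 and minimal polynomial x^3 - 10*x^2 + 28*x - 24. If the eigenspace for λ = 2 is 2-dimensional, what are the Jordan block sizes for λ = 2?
Block sizes for λ = 2: [2, 1]

Step 1 — from the characteristic polynomial, algebraic multiplicity of λ = 2 is 3. From dim ker(A − (2)·I) = 2, there are exactly 2 Jordan blocks for λ = 2.
Step 2 — from the minimal polynomial, the factor (x − 2)^2 tells us the largest block for λ = 2 has size 2.
Step 3 — with total size 3, 2 blocks, and largest block 2, the block sizes (in nonincreasing order) are [2, 1].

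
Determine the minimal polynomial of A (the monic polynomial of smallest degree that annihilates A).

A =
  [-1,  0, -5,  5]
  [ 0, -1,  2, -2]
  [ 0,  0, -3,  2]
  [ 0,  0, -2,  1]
x^2 + 2*x + 1

The characteristic polynomial is χ_A(x) = (x + 1)^4, so the eigenvalues are known. The minimal polynomial is
  m_A(x) = Π_λ (x − λ)^{k_λ}
where k_λ is the size of the *largest* Jordan block for λ (equivalently, the smallest k with (A − λI)^k v = 0 for every generalised eigenvector v of λ).

  λ = -1: largest Jordan block has size 2, contributing (x + 1)^2

So m_A(x) = (x + 1)^2 = x^2 + 2*x + 1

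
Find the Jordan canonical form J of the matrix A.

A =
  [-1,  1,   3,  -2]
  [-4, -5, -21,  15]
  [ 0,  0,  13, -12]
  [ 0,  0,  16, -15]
J_3(-3) ⊕ J_1(1)

The characteristic polynomial is
  det(x·I − A) = x^4 + 8*x^3 + 18*x^2 - 27 = (x - 1)*(x + 3)^3

Eigenvalues and multiplicities (the geometric multiplicity of λ is n − rank(A − λI), which equals the number of Jordan blocks for λ):
  λ = -3: algebraic multiplicity = 3, geometric multiplicity = 1
  λ = 1: algebraic multiplicity = 1, geometric multiplicity = 1

Determining the block sizes for each eigenvalue:
  λ = -3: one block (gm = 1), so the single block has size am = 3 → block sizes [3]
  λ = 1: one block (gm = 1), so the single block has size am = 1 → block sizes [1]

Assembling the blocks gives a Jordan form
J =
  [-3,  1,  0, 0]
  [ 0, -3,  1, 0]
  [ 0,  0, -3, 0]
  [ 0,  0,  0, 1]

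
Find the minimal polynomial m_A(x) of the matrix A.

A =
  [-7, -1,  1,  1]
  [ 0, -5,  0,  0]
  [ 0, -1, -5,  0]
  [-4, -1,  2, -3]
x^2 + 10*x + 25

The characteristic polynomial is χ_A(x) = (x + 5)^4, so the eigenvalues are known. The minimal polynomial is
  m_A(x) = Π_λ (x − λ)^{k_λ}
where k_λ is the size of the *largest* Jordan block for λ (equivalently, the smallest k with (A − λI)^k v = 0 for every generalised eigenvector v of λ).

  λ = -5: largest Jordan block has size 2, contributing (x + 5)^2

So m_A(x) = (x + 5)^2 = x^2 + 10*x + 25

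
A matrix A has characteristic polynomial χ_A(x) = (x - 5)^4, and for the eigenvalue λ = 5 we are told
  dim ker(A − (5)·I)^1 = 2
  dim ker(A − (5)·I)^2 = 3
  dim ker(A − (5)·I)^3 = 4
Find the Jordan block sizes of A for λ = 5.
Block sizes for λ = 5: [3, 1]

From the dimensions of kernels of powers, the number of Jordan blocks of size at least j is d_j − d_{j−1} where d_j = dim ker(N^j) (with d_0 = 0). Computing the differences gives [2, 1, 1].
The number of blocks of size exactly k is (#blocks of size ≥ k) − (#blocks of size ≥ k + 1), so the partition is: 1 block(s) of size 1, 1 block(s) of size 3.
In nonincreasing order the block sizes are [3, 1].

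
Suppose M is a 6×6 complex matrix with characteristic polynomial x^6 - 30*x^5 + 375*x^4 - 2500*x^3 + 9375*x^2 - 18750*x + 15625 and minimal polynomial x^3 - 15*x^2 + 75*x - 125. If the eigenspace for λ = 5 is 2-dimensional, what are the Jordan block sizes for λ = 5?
Block sizes for λ = 5: [3, 3]

Step 1 — from the characteristic polynomial, algebraic multiplicity of λ = 5 is 6. From dim ker(M − (5)·I) = 2, there are exactly 2 Jordan blocks for λ = 5.
Step 2 — from the minimal polynomial, the factor (x − 5)^3 tells us the largest block for λ = 5 has size 3.
Step 3 — with total size 6, 2 blocks, and largest block 3, the block sizes (in nonincreasing order) are [3, 3].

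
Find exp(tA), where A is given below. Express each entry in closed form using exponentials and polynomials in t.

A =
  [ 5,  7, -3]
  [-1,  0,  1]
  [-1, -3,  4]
e^{tA} =
  [2*t*exp(3*t) + exp(3*t), t^2*exp(3*t) + 7*t*exp(3*t), -t^2*exp(3*t) - 3*t*exp(3*t)]
  [-t*exp(3*t), -t^2*exp(3*t)/2 - 3*t*exp(3*t) + exp(3*t), t^2*exp(3*t)/2 + t*exp(3*t)]
  [-t*exp(3*t), -t^2*exp(3*t)/2 - 3*t*exp(3*t), t^2*exp(3*t)/2 + t*exp(3*t) + exp(3*t)]

Strategy: write A = P · J · P⁻¹ where J is a Jordan canonical form, so e^{tA} = P · e^{tJ} · P⁻¹, and e^{tJ} can be computed block-by-block.

A has Jordan form
J =
  [3, 1, 0]
  [0, 3, 1]
  [0, 0, 3]
(up to reordering of blocks).

Per-block formulas:
  For a 3×3 Jordan block J_3(3): exp(t · J_3(3)) = e^(3t)·(I + t·N + (t^2/2)·N^2), where N is the 3×3 nilpotent shift.

After assembling e^{tJ} and conjugating by P, we get:

e^{tA} =
  [2*t*exp(3*t) + exp(3*t), t^2*exp(3*t) + 7*t*exp(3*t), -t^2*exp(3*t) - 3*t*exp(3*t)]
  [-t*exp(3*t), -t^2*exp(3*t)/2 - 3*t*exp(3*t) + exp(3*t), t^2*exp(3*t)/2 + t*exp(3*t)]
  [-t*exp(3*t), -t^2*exp(3*t)/2 - 3*t*exp(3*t), t^2*exp(3*t)/2 + t*exp(3*t) + exp(3*t)]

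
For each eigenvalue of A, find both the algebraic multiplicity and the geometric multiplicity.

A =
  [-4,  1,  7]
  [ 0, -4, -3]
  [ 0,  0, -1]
λ = -4: alg = 2, geom = 1; λ = -1: alg = 1, geom = 1

Step 1 — factor the characteristic polynomial to read off the algebraic multiplicities:
  χ_A(x) = (x + 1)*(x + 4)^2

Step 2 — compute geometric multiplicities via the rank-nullity identity g(λ) = n − rank(A − λI):
  rank(A − (-4)·I) = 2, so dim ker(A − (-4)·I) = n − 2 = 1
  rank(A − (-1)·I) = 2, so dim ker(A − (-1)·I) = n − 2 = 1

Summary:
  λ = -4: algebraic multiplicity = 2, geometric multiplicity = 1
  λ = -1: algebraic multiplicity = 1, geometric multiplicity = 1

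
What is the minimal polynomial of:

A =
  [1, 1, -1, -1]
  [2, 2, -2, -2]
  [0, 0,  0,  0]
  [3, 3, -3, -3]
x^2

The characteristic polynomial is χ_A(x) = x^4, so the eigenvalues are known. The minimal polynomial is
  m_A(x) = Π_λ (x − λ)^{k_λ}
where k_λ is the size of the *largest* Jordan block for λ (equivalently, the smallest k with (A − λI)^k v = 0 for every generalised eigenvector v of λ).

  λ = 0: largest Jordan block has size 2, contributing (x − 0)^2

So m_A(x) = x^2 = x^2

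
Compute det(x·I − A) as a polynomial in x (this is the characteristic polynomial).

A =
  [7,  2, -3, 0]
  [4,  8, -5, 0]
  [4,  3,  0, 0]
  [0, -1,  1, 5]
x^4 - 20*x^3 + 150*x^2 - 500*x + 625

Expanding det(x·I − A) (e.g. by cofactor expansion or by noting that A is similar to its Jordan form J, which has the same characteristic polynomial as A) gives
  χ_A(x) = x^4 - 20*x^3 + 150*x^2 - 500*x + 625
which factors as (x - 5)^4. The eigenvalues (with algebraic multiplicities) are λ = 5 with multiplicity 4.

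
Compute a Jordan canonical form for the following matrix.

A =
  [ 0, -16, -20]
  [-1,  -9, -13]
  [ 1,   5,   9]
J_1(-4) ⊕ J_2(2)

The characteristic polynomial is
  det(x·I − A) = x^3 - 12*x + 16 = (x - 2)^2*(x + 4)

Eigenvalues and multiplicities (the geometric multiplicity of λ is n − rank(A − λI), which equals the number of Jordan blocks for λ):
  λ = -4: algebraic multiplicity = 1, geometric multiplicity = 1
  λ = 2: algebraic multiplicity = 2, geometric multiplicity = 1

Determining the block sizes for each eigenvalue:
  λ = -4: one block (gm = 1), so the single block has size am = 1 → block sizes [1]
  λ = 2: one block (gm = 1), so the single block has size am = 2 → block sizes [2]

Assembling the blocks gives a Jordan form
J =
  [-4, 0, 0]
  [ 0, 2, 1]
  [ 0, 0, 2]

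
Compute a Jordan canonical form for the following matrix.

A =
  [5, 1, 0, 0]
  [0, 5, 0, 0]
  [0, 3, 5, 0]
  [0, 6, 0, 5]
J_2(5) ⊕ J_1(5) ⊕ J_1(5)

The characteristic polynomial is
  det(x·I − A) = x^4 - 20*x^3 + 150*x^2 - 500*x + 625 = (x - 5)^4

Eigenvalues and multiplicities (the geometric multiplicity of λ is n − rank(A − λI), which equals the number of Jordan blocks for λ):
  λ = 5: algebraic multiplicity = 4, geometric multiplicity = 3

Determining the block sizes for each eigenvalue:
  λ = 5: 3 blocks summing to 4 forces exactly one block of size 2 and the rest size 1 → block sizes [2, 1, 1]

Assembling the blocks gives a Jordan form
J =
  [5, 1, 0, 0]
  [0, 5, 0, 0]
  [0, 0, 5, 0]
  [0, 0, 0, 5]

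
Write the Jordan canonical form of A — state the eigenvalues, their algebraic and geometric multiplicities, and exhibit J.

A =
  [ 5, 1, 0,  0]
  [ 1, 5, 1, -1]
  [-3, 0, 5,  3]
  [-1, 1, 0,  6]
J_3(5) ⊕ J_1(6)

The characteristic polynomial is
  det(x·I − A) = x^4 - 21*x^3 + 165*x^2 - 575*x + 750 = (x - 6)*(x - 5)^3

Eigenvalues and multiplicities (the geometric multiplicity of λ is n − rank(A − λI), which equals the number of Jordan blocks for λ):
  λ = 5: algebraic multiplicity = 3, geometric multiplicity = 1
  λ = 6: algebraic multiplicity = 1, geometric multiplicity = 1

Determining the block sizes for each eigenvalue:
  λ = 5: one block (gm = 1), so the single block has size am = 3 → block sizes [3]
  λ = 6: one block (gm = 1), so the single block has size am = 1 → block sizes [1]

Assembling the blocks gives a Jordan form
J =
  [5, 1, 0, 0]
  [0, 5, 1, 0]
  [0, 0, 5, 0]
  [0, 0, 0, 6]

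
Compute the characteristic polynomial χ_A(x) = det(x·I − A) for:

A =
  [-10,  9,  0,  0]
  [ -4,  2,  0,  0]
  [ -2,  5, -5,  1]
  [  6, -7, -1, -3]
x^4 + 16*x^3 + 96*x^2 + 256*x + 256

Expanding det(x·I − A) (e.g. by cofactor expansion or by noting that A is similar to its Jordan form J, which has the same characteristic polynomial as A) gives
  χ_A(x) = x^4 + 16*x^3 + 96*x^2 + 256*x + 256
which factors as (x + 4)^4. The eigenvalues (with algebraic multiplicities) are λ = -4 with multiplicity 4.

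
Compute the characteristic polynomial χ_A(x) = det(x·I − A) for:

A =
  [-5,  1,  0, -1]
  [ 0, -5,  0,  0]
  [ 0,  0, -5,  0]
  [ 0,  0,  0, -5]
x^4 + 20*x^3 + 150*x^2 + 500*x + 625

Expanding det(x·I − A) (e.g. by cofactor expansion or by noting that A is similar to its Jordan form J, which has the same characteristic polynomial as A) gives
  χ_A(x) = x^4 + 20*x^3 + 150*x^2 + 500*x + 625
which factors as (x + 5)^4. The eigenvalues (with algebraic multiplicities) are λ = -5 with multiplicity 4.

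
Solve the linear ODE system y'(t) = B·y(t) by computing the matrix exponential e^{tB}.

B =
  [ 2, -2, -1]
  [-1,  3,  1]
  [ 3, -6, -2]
e^{tB} =
  [t*exp(t) + exp(t), -2*t*exp(t), -t*exp(t)]
  [-t*exp(t), 2*t*exp(t) + exp(t), t*exp(t)]
  [3*t*exp(t), -6*t*exp(t), -3*t*exp(t) + exp(t)]

Strategy: write B = P · J · P⁻¹ where J is a Jordan canonical form, so e^{tB} = P · e^{tJ} · P⁻¹, and e^{tJ} can be computed block-by-block.

B has Jordan form
J =
  [1, 1, 0]
  [0, 1, 0]
  [0, 0, 1]
(up to reordering of blocks).

Per-block formulas:
  For a 1×1 block at λ = 1: exp(t · [1]) = [e^(1t)].
  For a 2×2 Jordan block J_2(1): exp(t · J_2(1)) = e^(1t)·(I + t·N), where N is the 2×2 nilpotent shift.

After assembling e^{tJ} and conjugating by P, we get:

e^{tB} =
  [t*exp(t) + exp(t), -2*t*exp(t), -t*exp(t)]
  [-t*exp(t), 2*t*exp(t) + exp(t), t*exp(t)]
  [3*t*exp(t), -6*t*exp(t), -3*t*exp(t) + exp(t)]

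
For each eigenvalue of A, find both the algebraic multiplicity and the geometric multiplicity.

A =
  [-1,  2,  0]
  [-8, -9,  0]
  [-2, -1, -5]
λ = -5: alg = 3, geom = 2

Step 1 — factor the characteristic polynomial to read off the algebraic multiplicities:
  χ_A(x) = (x + 5)^3

Step 2 — compute geometric multiplicities via the rank-nullity identity g(λ) = n − rank(A − λI):
  rank(A − (-5)·I) = 1, so dim ker(A − (-5)·I) = n − 1 = 2

Summary:
  λ = -5: algebraic multiplicity = 3, geometric multiplicity = 2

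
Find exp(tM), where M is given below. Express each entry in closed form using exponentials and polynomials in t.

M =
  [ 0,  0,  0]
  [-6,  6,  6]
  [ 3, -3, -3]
e^{tM} =
  [1, 0, 0]
  [2 - 2*exp(3*t), 2*exp(3*t) - 1, 2*exp(3*t) - 2]
  [exp(3*t) - 1, 1 - exp(3*t), 2 - exp(3*t)]

Strategy: write M = P · J · P⁻¹ where J is a Jordan canonical form, so e^{tM} = P · e^{tJ} · P⁻¹, and e^{tJ} can be computed block-by-block.

M has Jordan form
J =
  [0, 0, 0]
  [0, 0, 0]
  [0, 0, 3]
(up to reordering of blocks).

Per-block formulas:
  For a 1×1 block at λ = 0: exp(t · [0]) = [e^(0t)].
  For a 1×1 block at λ = 3: exp(t · [3]) = [e^(3t)].

After assembling e^{tJ} and conjugating by P, we get:

e^{tM} =
  [1, 0, 0]
  [2 - 2*exp(3*t), 2*exp(3*t) - 1, 2*exp(3*t) - 2]
  [exp(3*t) - 1, 1 - exp(3*t), 2 - exp(3*t)]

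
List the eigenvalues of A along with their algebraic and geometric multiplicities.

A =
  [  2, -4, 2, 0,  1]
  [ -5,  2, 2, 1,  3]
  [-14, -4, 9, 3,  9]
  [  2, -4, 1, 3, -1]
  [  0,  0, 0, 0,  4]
λ = 4: alg = 5, geom = 2

Step 1 — factor the characteristic polynomial to read off the algebraic multiplicities:
  χ_A(x) = (x - 4)^5

Step 2 — compute geometric multiplicities via the rank-nullity identity g(λ) = n − rank(A − λI):
  rank(A − (4)·I) = 3, so dim ker(A − (4)·I) = n − 3 = 2

Summary:
  λ = 4: algebraic multiplicity = 5, geometric multiplicity = 2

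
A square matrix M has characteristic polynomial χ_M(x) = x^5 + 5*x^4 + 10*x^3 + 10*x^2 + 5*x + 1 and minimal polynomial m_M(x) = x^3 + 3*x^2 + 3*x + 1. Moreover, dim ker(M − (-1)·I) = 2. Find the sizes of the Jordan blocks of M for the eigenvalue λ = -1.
Block sizes for λ = -1: [3, 2]

Step 1 — from the characteristic polynomial, algebraic multiplicity of λ = -1 is 5. From dim ker(M − (-1)·I) = 2, there are exactly 2 Jordan blocks for λ = -1.
Step 2 — from the minimal polynomial, the factor (x + 1)^3 tells us the largest block for λ = -1 has size 3.
Step 3 — with total size 5, 2 blocks, and largest block 3, the block sizes (in nonincreasing order) are [3, 2].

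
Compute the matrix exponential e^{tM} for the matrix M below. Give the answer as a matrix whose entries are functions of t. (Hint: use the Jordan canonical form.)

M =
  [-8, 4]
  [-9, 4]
e^{tM} =
  [-6*t*exp(-2*t) + exp(-2*t), 4*t*exp(-2*t)]
  [-9*t*exp(-2*t), 6*t*exp(-2*t) + exp(-2*t)]

Strategy: write M = P · J · P⁻¹ where J is a Jordan canonical form, so e^{tM} = P · e^{tJ} · P⁻¹, and e^{tJ} can be computed block-by-block.

M has Jordan form
J =
  [-2,  1]
  [ 0, -2]
(up to reordering of blocks).

Per-block formulas:
  For a 2×2 Jordan block J_2(-2): exp(t · J_2(-2)) = e^(-2t)·(I + t·N), where N is the 2×2 nilpotent shift.

After assembling e^{tJ} and conjugating by P, we get:

e^{tM} =
  [-6*t*exp(-2*t) + exp(-2*t), 4*t*exp(-2*t)]
  [-9*t*exp(-2*t), 6*t*exp(-2*t) + exp(-2*t)]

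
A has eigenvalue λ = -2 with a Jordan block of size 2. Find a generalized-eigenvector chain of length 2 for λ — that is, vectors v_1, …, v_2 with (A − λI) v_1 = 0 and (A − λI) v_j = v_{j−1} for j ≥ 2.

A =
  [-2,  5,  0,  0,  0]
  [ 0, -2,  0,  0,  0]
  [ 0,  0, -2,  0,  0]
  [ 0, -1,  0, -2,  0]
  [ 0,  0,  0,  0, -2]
A Jordan chain for λ = -2 of length 2:
v_1 = (5, 0, 0, -1, 0)ᵀ
v_2 = (0, 1, 0, 0, 0)ᵀ

Let N = A − (-2)·I. We want v_2 with N^2 v_2 = 0 but N^1 v_2 ≠ 0; then v_{j-1} := N · v_j for j = 2, …, 2.

Pick v_2 = (0, 1, 0, 0, 0)ᵀ.
Then v_1 = N · v_2 = (5, 0, 0, -1, 0)ᵀ.

Sanity check: (A − (-2)·I) v_1 = (0, 0, 0, 0, 0)ᵀ = 0. ✓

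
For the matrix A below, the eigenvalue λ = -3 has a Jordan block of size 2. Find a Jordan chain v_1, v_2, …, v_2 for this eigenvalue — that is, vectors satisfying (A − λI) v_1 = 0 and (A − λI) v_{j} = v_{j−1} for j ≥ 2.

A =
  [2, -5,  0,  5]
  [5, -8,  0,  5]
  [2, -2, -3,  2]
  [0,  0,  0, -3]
A Jordan chain for λ = -3 of length 2:
v_1 = (5, 5, 2, 0)ᵀ
v_2 = (1, 0, 0, 0)ᵀ

Let N = A − (-3)·I. We want v_2 with N^2 v_2 = 0 but N^1 v_2 ≠ 0; then v_{j-1} := N · v_j for j = 2, …, 2.

Pick v_2 = (1, 0, 0, 0)ᵀ.
Then v_1 = N · v_2 = (5, 5, 2, 0)ᵀ.

Sanity check: (A − (-3)·I) v_1 = (0, 0, 0, 0)ᵀ = 0. ✓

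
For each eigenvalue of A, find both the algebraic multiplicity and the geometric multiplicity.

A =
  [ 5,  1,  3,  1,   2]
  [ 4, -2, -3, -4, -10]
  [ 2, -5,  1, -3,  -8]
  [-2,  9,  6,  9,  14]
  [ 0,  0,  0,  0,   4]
λ = 1: alg = 1, geom = 1; λ = 4: alg = 4, geom = 2

Step 1 — factor the characteristic polynomial to read off the algebraic multiplicities:
  χ_A(x) = (x - 4)^4*(x - 1)

Step 2 — compute geometric multiplicities via the rank-nullity identity g(λ) = n − rank(A − λI):
  rank(A − (1)·I) = 4, so dim ker(A − (1)·I) = n − 4 = 1
  rank(A − (4)·I) = 3, so dim ker(A − (4)·I) = n − 3 = 2

Summary:
  λ = 1: algebraic multiplicity = 1, geometric multiplicity = 1
  λ = 4: algebraic multiplicity = 4, geometric multiplicity = 2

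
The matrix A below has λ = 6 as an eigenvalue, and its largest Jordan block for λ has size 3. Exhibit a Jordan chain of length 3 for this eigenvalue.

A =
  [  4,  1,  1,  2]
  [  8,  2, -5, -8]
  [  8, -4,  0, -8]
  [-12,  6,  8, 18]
A Jordan chain for λ = 6 of length 3:
v_1 = (-4, 8, 0, -8)ᵀ
v_2 = (-2, 8, 8, -12)ᵀ
v_3 = (1, 0, 0, 0)ᵀ

Let N = A − (6)·I. We want v_3 with N^3 v_3 = 0 but N^2 v_3 ≠ 0; then v_{j-1} := N · v_j for j = 3, …, 2.

Pick v_3 = (1, 0, 0, 0)ᵀ.
Then v_2 = N · v_3 = (-2, 8, 8, -12)ᵀ.
Then v_1 = N · v_2 = (-4, 8, 0, -8)ᵀ.

Sanity check: (A − (6)·I) v_1 = (0, 0, 0, 0)ᵀ = 0. ✓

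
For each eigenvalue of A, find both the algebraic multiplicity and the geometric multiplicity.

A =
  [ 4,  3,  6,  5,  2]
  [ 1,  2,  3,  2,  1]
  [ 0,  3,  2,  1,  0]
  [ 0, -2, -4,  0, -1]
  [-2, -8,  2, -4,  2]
λ = 2: alg = 5, geom = 2

Step 1 — factor the characteristic polynomial to read off the algebraic multiplicities:
  χ_A(x) = (x - 2)^5

Step 2 — compute geometric multiplicities via the rank-nullity identity g(λ) = n − rank(A − λI):
  rank(A − (2)·I) = 3, so dim ker(A − (2)·I) = n − 3 = 2

Summary:
  λ = 2: algebraic multiplicity = 5, geometric multiplicity = 2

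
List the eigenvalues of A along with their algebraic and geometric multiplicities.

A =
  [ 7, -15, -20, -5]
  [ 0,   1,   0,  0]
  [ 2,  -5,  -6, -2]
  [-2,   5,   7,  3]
λ = 1: alg = 3, geom = 2; λ = 2: alg = 1, geom = 1

Step 1 — factor the characteristic polynomial to read off the algebraic multiplicities:
  χ_A(x) = (x - 2)*(x - 1)^3

Step 2 — compute geometric multiplicities via the rank-nullity identity g(λ) = n − rank(A − λI):
  rank(A − (1)·I) = 2, so dim ker(A − (1)·I) = n − 2 = 2
  rank(A − (2)·I) = 3, so dim ker(A − (2)·I) = n − 3 = 1

Summary:
  λ = 1: algebraic multiplicity = 3, geometric multiplicity = 2
  λ = 2: algebraic multiplicity = 1, geometric multiplicity = 1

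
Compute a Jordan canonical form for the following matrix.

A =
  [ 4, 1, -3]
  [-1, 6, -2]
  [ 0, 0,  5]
J_3(5)

The characteristic polynomial is
  det(x·I − A) = x^3 - 15*x^2 + 75*x - 125 = (x - 5)^3

Eigenvalues and multiplicities (the geometric multiplicity of λ is n − rank(A − λI), which equals the number of Jordan blocks for λ):
  λ = 5: algebraic multiplicity = 3, geometric multiplicity = 1

Determining the block sizes for each eigenvalue:
  λ = 5: one block (gm = 1), so the single block has size am = 3 → block sizes [3]

Assembling the blocks gives a Jordan form
J =
  [5, 1, 0]
  [0, 5, 1]
  [0, 0, 5]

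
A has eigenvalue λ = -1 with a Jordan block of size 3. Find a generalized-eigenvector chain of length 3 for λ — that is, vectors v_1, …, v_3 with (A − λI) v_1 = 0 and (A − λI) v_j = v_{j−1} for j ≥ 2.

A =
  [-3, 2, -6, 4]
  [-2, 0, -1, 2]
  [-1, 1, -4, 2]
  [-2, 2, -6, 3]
A Jordan chain for λ = -1 of length 3:
v_1 = (-2, -1, -1, -2)ᵀ
v_2 = (-2, -2, -1, -2)ᵀ
v_3 = (1, 0, 0, 0)ᵀ

Let N = A − (-1)·I. We want v_3 with N^3 v_3 = 0 but N^2 v_3 ≠ 0; then v_{j-1} := N · v_j for j = 3, …, 2.

Pick v_3 = (1, 0, 0, 0)ᵀ.
Then v_2 = N · v_3 = (-2, -2, -1, -2)ᵀ.
Then v_1 = N · v_2 = (-2, -1, -1, -2)ᵀ.

Sanity check: (A − (-1)·I) v_1 = (0, 0, 0, 0)ᵀ = 0. ✓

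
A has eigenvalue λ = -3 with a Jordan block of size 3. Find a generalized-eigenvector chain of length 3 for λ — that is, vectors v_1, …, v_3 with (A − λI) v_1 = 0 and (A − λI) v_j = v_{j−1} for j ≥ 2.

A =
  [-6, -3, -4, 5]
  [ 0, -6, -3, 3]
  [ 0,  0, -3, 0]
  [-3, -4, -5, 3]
A Jordan chain for λ = -3 of length 3:
v_1 = (-6, -9, 0, -9)ᵀ
v_2 = (-3, 0, 0, -3)ᵀ
v_3 = (1, 0, 0, 0)ᵀ

Let N = A − (-3)·I. We want v_3 with N^3 v_3 = 0 but N^2 v_3 ≠ 0; then v_{j-1} := N · v_j for j = 3, …, 2.

Pick v_3 = (1, 0, 0, 0)ᵀ.
Then v_2 = N · v_3 = (-3, 0, 0, -3)ᵀ.
Then v_1 = N · v_2 = (-6, -9, 0, -9)ᵀ.

Sanity check: (A − (-3)·I) v_1 = (0, 0, 0, 0)ᵀ = 0. ✓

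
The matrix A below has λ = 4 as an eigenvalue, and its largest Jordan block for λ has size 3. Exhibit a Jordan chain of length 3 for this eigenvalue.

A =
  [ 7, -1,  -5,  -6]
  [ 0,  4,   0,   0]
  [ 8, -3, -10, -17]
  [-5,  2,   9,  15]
A Jordan chain for λ = 4 of length 3:
v_1 = (-1, 0, -3, 2)ᵀ
v_2 = (3, 0, 8, -5)ᵀ
v_3 = (1, 0, 0, 0)ᵀ

Let N = A − (4)·I. We want v_3 with N^3 v_3 = 0 but N^2 v_3 ≠ 0; then v_{j-1} := N · v_j for j = 3, …, 2.

Pick v_3 = (1, 0, 0, 0)ᵀ.
Then v_2 = N · v_3 = (3, 0, 8, -5)ᵀ.
Then v_1 = N · v_2 = (-1, 0, -3, 2)ᵀ.

Sanity check: (A − (4)·I) v_1 = (0, 0, 0, 0)ᵀ = 0. ✓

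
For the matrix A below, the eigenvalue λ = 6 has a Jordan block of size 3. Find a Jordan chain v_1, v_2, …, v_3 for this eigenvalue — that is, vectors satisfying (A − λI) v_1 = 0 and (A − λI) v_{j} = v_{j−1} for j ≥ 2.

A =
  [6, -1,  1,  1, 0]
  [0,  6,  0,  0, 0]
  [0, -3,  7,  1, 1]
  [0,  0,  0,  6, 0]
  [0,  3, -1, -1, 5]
A Jordan chain for λ = 6 of length 3:
v_1 = (-3, 0, 0, 0, 0)ᵀ
v_2 = (-1, 0, -3, 0, 3)ᵀ
v_3 = (0, 1, 0, 0, 0)ᵀ

Let N = A − (6)·I. We want v_3 with N^3 v_3 = 0 but N^2 v_3 ≠ 0; then v_{j-1} := N · v_j for j = 3, …, 2.

Pick v_3 = (0, 1, 0, 0, 0)ᵀ.
Then v_2 = N · v_3 = (-1, 0, -3, 0, 3)ᵀ.
Then v_1 = N · v_2 = (-3, 0, 0, 0, 0)ᵀ.

Sanity check: (A − (6)·I) v_1 = (0, 0, 0, 0, 0)ᵀ = 0. ✓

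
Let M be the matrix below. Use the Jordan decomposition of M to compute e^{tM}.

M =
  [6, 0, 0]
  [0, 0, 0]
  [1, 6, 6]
e^{tM} =
  [exp(6*t), 0, 0]
  [0, 1, 0]
  [t*exp(6*t), exp(6*t) - 1, exp(6*t)]

Strategy: write M = P · J · P⁻¹ where J is a Jordan canonical form, so e^{tM} = P · e^{tJ} · P⁻¹, and e^{tJ} can be computed block-by-block.

M has Jordan form
J =
  [0, 0, 0]
  [0, 6, 1]
  [0, 0, 6]
(up to reordering of blocks).

Per-block formulas:
  For a 1×1 block at λ = 0: exp(t · [0]) = [e^(0t)].
  For a 2×2 Jordan block J_2(6): exp(t · J_2(6)) = e^(6t)·(I + t·N), where N is the 2×2 nilpotent shift.

After assembling e^{tJ} and conjugating by P, we get:

e^{tM} =
  [exp(6*t), 0, 0]
  [0, 1, 0]
  [t*exp(6*t), exp(6*t) - 1, exp(6*t)]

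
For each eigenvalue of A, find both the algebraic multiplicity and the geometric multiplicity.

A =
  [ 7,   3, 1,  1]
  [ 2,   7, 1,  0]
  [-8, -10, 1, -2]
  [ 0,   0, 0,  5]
λ = 5: alg = 4, geom = 2

Step 1 — factor the characteristic polynomial to read off the algebraic multiplicities:
  χ_A(x) = (x - 5)^4

Step 2 — compute geometric multiplicities via the rank-nullity identity g(λ) = n − rank(A − λI):
  rank(A − (5)·I) = 2, so dim ker(A − (5)·I) = n − 2 = 2

Summary:
  λ = 5: algebraic multiplicity = 4, geometric multiplicity = 2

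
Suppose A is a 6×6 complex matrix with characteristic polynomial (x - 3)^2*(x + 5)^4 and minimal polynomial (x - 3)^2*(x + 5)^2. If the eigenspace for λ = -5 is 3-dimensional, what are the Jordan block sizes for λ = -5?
Block sizes for λ = -5: [2, 1, 1]

Step 1 — from the characteristic polynomial, algebraic multiplicity of λ = -5 is 4. From dim ker(A − (-5)·I) = 3, there are exactly 3 Jordan blocks for λ = -5.
Step 2 — from the minimal polynomial, the factor (x + 5)^2 tells us the largest block for λ = -5 has size 2.
Step 3 — with total size 4, 3 blocks, and largest block 2, the block sizes (in nonincreasing order) are [2, 1, 1].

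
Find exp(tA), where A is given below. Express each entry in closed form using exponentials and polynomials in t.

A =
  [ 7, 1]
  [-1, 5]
e^{tA} =
  [t*exp(6*t) + exp(6*t), t*exp(6*t)]
  [-t*exp(6*t), -t*exp(6*t) + exp(6*t)]

Strategy: write A = P · J · P⁻¹ where J is a Jordan canonical form, so e^{tA} = P · e^{tJ} · P⁻¹, and e^{tJ} can be computed block-by-block.

A has Jordan form
J =
  [6, 1]
  [0, 6]
(up to reordering of blocks).

Per-block formulas:
  For a 2×2 Jordan block J_2(6): exp(t · J_2(6)) = e^(6t)·(I + t·N), where N is the 2×2 nilpotent shift.

After assembling e^{tJ} and conjugating by P, we get:

e^{tA} =
  [t*exp(6*t) + exp(6*t), t*exp(6*t)]
  [-t*exp(6*t), -t*exp(6*t) + exp(6*t)]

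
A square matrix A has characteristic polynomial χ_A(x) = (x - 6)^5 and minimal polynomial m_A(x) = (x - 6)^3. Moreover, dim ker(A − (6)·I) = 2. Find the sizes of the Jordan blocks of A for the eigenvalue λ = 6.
Block sizes for λ = 6: [3, 2]

Step 1 — from the characteristic polynomial, algebraic multiplicity of λ = 6 is 5. From dim ker(A − (6)·I) = 2, there are exactly 2 Jordan blocks for λ = 6.
Step 2 — from the minimal polynomial, the factor (x − 6)^3 tells us the largest block for λ = 6 has size 3.
Step 3 — with total size 5, 2 blocks, and largest block 3, the block sizes (in nonincreasing order) are [3, 2].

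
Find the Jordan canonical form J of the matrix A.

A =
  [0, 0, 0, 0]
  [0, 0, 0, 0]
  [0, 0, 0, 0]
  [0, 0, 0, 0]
J_1(0) ⊕ J_1(0) ⊕ J_1(0) ⊕ J_1(0)

The characteristic polynomial is
  det(x·I − A) = x^4

Eigenvalues and multiplicities (the geometric multiplicity of λ is n − rank(A − λI), which equals the number of Jordan blocks for λ):
  λ = 0: algebraic multiplicity = 4, geometric multiplicity = 4

Determining the block sizes for each eigenvalue:
  λ = 0: gm = am = 4, so every block has size 1 → block sizes [1, 1, 1, 1]

Assembling the blocks gives a Jordan form
J =
  [0, 0, 0, 0]
  [0, 0, 0, 0]
  [0, 0, 0, 0]
  [0, 0, 0, 0]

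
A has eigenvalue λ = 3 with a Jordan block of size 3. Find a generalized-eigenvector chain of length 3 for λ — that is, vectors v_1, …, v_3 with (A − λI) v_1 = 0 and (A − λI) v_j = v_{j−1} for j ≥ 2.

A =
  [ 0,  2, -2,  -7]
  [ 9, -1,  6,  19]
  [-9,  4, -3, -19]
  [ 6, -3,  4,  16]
A Jordan chain for λ = 3 of length 3:
v_1 = (3, -3, 3, -3)ᵀ
v_2 = (-3, 9, -9, 6)ᵀ
v_3 = (1, 0, 0, 0)ᵀ

Let N = A − (3)·I. We want v_3 with N^3 v_3 = 0 but N^2 v_3 ≠ 0; then v_{j-1} := N · v_j for j = 3, …, 2.

Pick v_3 = (1, 0, 0, 0)ᵀ.
Then v_2 = N · v_3 = (-3, 9, -9, 6)ᵀ.
Then v_1 = N · v_2 = (3, -3, 3, -3)ᵀ.

Sanity check: (A − (3)·I) v_1 = (0, 0, 0, 0)ᵀ = 0. ✓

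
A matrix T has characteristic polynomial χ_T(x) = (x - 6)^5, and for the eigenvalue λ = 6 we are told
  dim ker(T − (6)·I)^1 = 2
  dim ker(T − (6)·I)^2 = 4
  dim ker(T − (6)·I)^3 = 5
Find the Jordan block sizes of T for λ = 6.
Block sizes for λ = 6: [3, 2]

From the dimensions of kernels of powers, the number of Jordan blocks of size at least j is d_j − d_{j−1} where d_j = dim ker(N^j) (with d_0 = 0). Computing the differences gives [2, 2, 1].
The number of blocks of size exactly k is (#blocks of size ≥ k) − (#blocks of size ≥ k + 1), so the partition is: 1 block(s) of size 2, 1 block(s) of size 3.
In nonincreasing order the block sizes are [3, 2].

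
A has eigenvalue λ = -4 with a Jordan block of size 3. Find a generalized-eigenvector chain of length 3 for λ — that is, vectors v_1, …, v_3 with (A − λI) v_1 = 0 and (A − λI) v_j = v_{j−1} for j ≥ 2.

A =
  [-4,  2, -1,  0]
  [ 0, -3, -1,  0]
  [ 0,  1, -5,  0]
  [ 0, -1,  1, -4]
A Jordan chain for λ = -4 of length 3:
v_1 = (1, 0, 0, 0)ᵀ
v_2 = (2, 1, 1, -1)ᵀ
v_3 = (0, 1, 0, 0)ᵀ

Let N = A − (-4)·I. We want v_3 with N^3 v_3 = 0 but N^2 v_3 ≠ 0; then v_{j-1} := N · v_j for j = 3, …, 2.

Pick v_3 = (0, 1, 0, 0)ᵀ.
Then v_2 = N · v_3 = (2, 1, 1, -1)ᵀ.
Then v_1 = N · v_2 = (1, 0, 0, 0)ᵀ.

Sanity check: (A − (-4)·I) v_1 = (0, 0, 0, 0)ᵀ = 0. ✓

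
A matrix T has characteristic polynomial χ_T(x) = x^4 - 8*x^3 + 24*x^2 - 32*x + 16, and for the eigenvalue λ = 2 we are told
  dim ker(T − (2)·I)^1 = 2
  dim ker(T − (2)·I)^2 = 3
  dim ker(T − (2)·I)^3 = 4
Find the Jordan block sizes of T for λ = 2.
Block sizes for λ = 2: [3, 1]

From the dimensions of kernels of powers, the number of Jordan blocks of size at least j is d_j − d_{j−1} where d_j = dim ker(N^j) (with d_0 = 0). Computing the differences gives [2, 1, 1].
The number of blocks of size exactly k is (#blocks of size ≥ k) − (#blocks of size ≥ k + 1), so the partition is: 1 block(s) of size 1, 1 block(s) of size 3.
In nonincreasing order the block sizes are [3, 1].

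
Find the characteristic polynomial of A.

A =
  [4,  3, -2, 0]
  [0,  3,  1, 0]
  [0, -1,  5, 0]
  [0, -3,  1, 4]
x^4 - 16*x^3 + 96*x^2 - 256*x + 256

Expanding det(x·I − A) (e.g. by cofactor expansion or by noting that A is similar to its Jordan form J, which has the same characteristic polynomial as A) gives
  χ_A(x) = x^4 - 16*x^3 + 96*x^2 - 256*x + 256
which factors as (x - 4)^4. The eigenvalues (with algebraic multiplicities) are λ = 4 with multiplicity 4.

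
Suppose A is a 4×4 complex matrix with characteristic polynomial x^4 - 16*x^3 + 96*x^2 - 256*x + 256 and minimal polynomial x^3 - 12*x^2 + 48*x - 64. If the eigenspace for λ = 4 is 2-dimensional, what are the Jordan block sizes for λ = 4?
Block sizes for λ = 4: [3, 1]

Step 1 — from the characteristic polynomial, algebraic multiplicity of λ = 4 is 4. From dim ker(A − (4)·I) = 2, there are exactly 2 Jordan blocks for λ = 4.
Step 2 — from the minimal polynomial, the factor (x − 4)^3 tells us the largest block for λ = 4 has size 3.
Step 3 — with total size 4, 2 blocks, and largest block 3, the block sizes (in nonincreasing order) are [3, 1].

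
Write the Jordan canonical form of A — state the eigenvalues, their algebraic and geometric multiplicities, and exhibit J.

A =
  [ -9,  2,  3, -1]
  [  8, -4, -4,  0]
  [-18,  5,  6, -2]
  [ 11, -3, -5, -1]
J_2(-2) ⊕ J_2(-2)

The characteristic polynomial is
  det(x·I − A) = x^4 + 8*x^3 + 24*x^2 + 32*x + 16 = (x + 2)^4

Eigenvalues and multiplicities (the geometric multiplicity of λ is n − rank(A − λI), which equals the number of Jordan blocks for λ):
  λ = -2: algebraic multiplicity = 4, geometric multiplicity = 2

Determining the block sizes for each eigenvalue:
  λ = -2: with am = 4 and gm = 2, the partition is not yet determined (e.g. several partitions of 4 into 2 parts exist). Let N = A − (-2)·I. Computing rank(N^1) = 2, rank(N^2) = 0; the number of blocks of size ≥ j is rank(N^{j−1}) − rank(N^j), giving [2, 2]. So we have 2 block(s) of size 2 → block sizes [2, 2]

Assembling the blocks gives a Jordan form
J =
  [-2,  1,  0,  0]
  [ 0, -2,  0,  0]
  [ 0,  0, -2,  1]
  [ 0,  0,  0, -2]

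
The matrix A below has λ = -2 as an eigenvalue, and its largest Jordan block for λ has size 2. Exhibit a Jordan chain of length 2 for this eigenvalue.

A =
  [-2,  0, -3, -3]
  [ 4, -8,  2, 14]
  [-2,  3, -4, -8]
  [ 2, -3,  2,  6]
A Jordan chain for λ = -2 of length 2:
v_1 = (0, 4, -2, 2)ᵀ
v_2 = (1, 0, 0, 0)ᵀ

Let N = A − (-2)·I. We want v_2 with N^2 v_2 = 0 but N^1 v_2 ≠ 0; then v_{j-1} := N · v_j for j = 2, …, 2.

Pick v_2 = (1, 0, 0, 0)ᵀ.
Then v_1 = N · v_2 = (0, 4, -2, 2)ᵀ.

Sanity check: (A − (-2)·I) v_1 = (0, 0, 0, 0)ᵀ = 0. ✓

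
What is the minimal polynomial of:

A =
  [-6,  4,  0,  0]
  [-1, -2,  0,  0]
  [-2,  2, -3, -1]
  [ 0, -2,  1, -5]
x^2 + 8*x + 16

The characteristic polynomial is χ_A(x) = (x + 4)^4, so the eigenvalues are known. The minimal polynomial is
  m_A(x) = Π_λ (x − λ)^{k_λ}
where k_λ is the size of the *largest* Jordan block for λ (equivalently, the smallest k with (A − λI)^k v = 0 for every generalised eigenvector v of λ).

  λ = -4: largest Jordan block has size 2, contributing (x + 4)^2

So m_A(x) = (x + 4)^2 = x^2 + 8*x + 16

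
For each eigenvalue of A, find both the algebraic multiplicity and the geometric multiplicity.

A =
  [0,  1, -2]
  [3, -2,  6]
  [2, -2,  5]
λ = 1: alg = 3, geom = 2

Step 1 — factor the characteristic polynomial to read off the algebraic multiplicities:
  χ_A(x) = (x - 1)^3

Step 2 — compute geometric multiplicities via the rank-nullity identity g(λ) = n − rank(A − λI):
  rank(A − (1)·I) = 1, so dim ker(A − (1)·I) = n − 1 = 2

Summary:
  λ = 1: algebraic multiplicity = 3, geometric multiplicity = 2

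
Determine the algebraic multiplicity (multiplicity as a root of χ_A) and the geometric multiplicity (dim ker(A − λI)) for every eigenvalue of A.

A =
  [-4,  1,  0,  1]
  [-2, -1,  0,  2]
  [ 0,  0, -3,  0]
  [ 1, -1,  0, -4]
λ = -3: alg = 4, geom = 3

Step 1 — factor the characteristic polynomial to read off the algebraic multiplicities:
  χ_A(x) = (x + 3)^4

Step 2 — compute geometric multiplicities via the rank-nullity identity g(λ) = n − rank(A − λI):
  rank(A − (-3)·I) = 1, so dim ker(A − (-3)·I) = n − 1 = 3

Summary:
  λ = -3: algebraic multiplicity = 4, geometric multiplicity = 3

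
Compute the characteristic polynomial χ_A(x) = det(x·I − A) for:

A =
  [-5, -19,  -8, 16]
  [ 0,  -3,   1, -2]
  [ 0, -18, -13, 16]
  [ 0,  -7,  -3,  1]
x^4 + 20*x^3 + 150*x^2 + 500*x + 625

Expanding det(x·I − A) (e.g. by cofactor expansion or by noting that A is similar to its Jordan form J, which has the same characteristic polynomial as A) gives
  χ_A(x) = x^4 + 20*x^3 + 150*x^2 + 500*x + 625
which factors as (x + 5)^4. The eigenvalues (with algebraic multiplicities) are λ = -5 with multiplicity 4.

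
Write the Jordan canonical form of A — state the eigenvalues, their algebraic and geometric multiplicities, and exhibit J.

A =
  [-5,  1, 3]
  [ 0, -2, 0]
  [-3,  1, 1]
J_2(-2) ⊕ J_1(-2)

The characteristic polynomial is
  det(x·I − A) = x^3 + 6*x^2 + 12*x + 8 = (x + 2)^3

Eigenvalues and multiplicities (the geometric multiplicity of λ is n − rank(A − λI), which equals the number of Jordan blocks for λ):
  λ = -2: algebraic multiplicity = 3, geometric multiplicity = 2

Determining the block sizes for each eigenvalue:
  λ = -2: 2 blocks summing to 3 forces exactly one block of size 2 and the rest size 1 → block sizes [2, 1]

Assembling the blocks gives a Jordan form
J =
  [-2,  1,  0]
  [ 0, -2,  0]
  [ 0,  0, -2]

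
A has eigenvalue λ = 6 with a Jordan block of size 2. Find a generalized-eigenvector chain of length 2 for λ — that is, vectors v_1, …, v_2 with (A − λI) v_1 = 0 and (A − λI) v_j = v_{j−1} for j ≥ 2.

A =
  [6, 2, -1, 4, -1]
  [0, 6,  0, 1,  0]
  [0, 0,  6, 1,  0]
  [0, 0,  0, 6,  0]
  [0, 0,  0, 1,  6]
A Jordan chain for λ = 6 of length 2:
v_1 = (2, 0, 0, 0, 0)ᵀ
v_2 = (0, 1, 0, 0, 0)ᵀ

Let N = A − (6)·I. We want v_2 with N^2 v_2 = 0 but N^1 v_2 ≠ 0; then v_{j-1} := N · v_j for j = 2, …, 2.

Pick v_2 = (0, 1, 0, 0, 0)ᵀ.
Then v_1 = N · v_2 = (2, 0, 0, 0, 0)ᵀ.

Sanity check: (A − (6)·I) v_1 = (0, 0, 0, 0, 0)ᵀ = 0. ✓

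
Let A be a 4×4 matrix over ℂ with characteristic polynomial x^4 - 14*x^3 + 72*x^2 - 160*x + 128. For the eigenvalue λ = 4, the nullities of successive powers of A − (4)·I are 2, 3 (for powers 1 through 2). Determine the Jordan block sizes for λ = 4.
Block sizes for λ = 4: [2, 1]

From the dimensions of kernels of powers, the number of Jordan blocks of size at least j is d_j − d_{j−1} where d_j = dim ker(N^j) (with d_0 = 0). Computing the differences gives [2, 1].
The number of blocks of size exactly k is (#blocks of size ≥ k) − (#blocks of size ≥ k + 1), so the partition is: 1 block(s) of size 1, 1 block(s) of size 2.
In nonincreasing order the block sizes are [2, 1].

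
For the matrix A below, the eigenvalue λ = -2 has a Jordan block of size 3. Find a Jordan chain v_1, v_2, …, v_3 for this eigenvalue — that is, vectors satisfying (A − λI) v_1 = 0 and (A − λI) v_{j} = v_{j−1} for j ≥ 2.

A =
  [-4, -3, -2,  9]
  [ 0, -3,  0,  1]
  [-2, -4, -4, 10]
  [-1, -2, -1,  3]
A Jordan chain for λ = -2 of length 3:
v_1 = (-1, -1, -2, -1)ᵀ
v_2 = (-2, 0, -2, -1)ᵀ
v_3 = (1, 0, 0, 0)ᵀ

Let N = A − (-2)·I. We want v_3 with N^3 v_3 = 0 but N^2 v_3 ≠ 0; then v_{j-1} := N · v_j for j = 3, …, 2.

Pick v_3 = (1, 0, 0, 0)ᵀ.
Then v_2 = N · v_3 = (-2, 0, -2, -1)ᵀ.
Then v_1 = N · v_2 = (-1, -1, -2, -1)ᵀ.

Sanity check: (A − (-2)·I) v_1 = (0, 0, 0, 0)ᵀ = 0. ✓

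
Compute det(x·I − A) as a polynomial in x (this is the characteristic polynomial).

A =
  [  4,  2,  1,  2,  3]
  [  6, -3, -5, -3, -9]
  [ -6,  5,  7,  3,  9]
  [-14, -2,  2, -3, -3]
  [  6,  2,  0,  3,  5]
x^5 - 10*x^4 + 40*x^3 - 80*x^2 + 80*x - 32

Expanding det(x·I − A) (e.g. by cofactor expansion or by noting that A is similar to its Jordan form J, which has the same characteristic polynomial as A) gives
  χ_A(x) = x^5 - 10*x^4 + 40*x^3 - 80*x^2 + 80*x - 32
which factors as (x - 2)^5. The eigenvalues (with algebraic multiplicities) are λ = 2 with multiplicity 5.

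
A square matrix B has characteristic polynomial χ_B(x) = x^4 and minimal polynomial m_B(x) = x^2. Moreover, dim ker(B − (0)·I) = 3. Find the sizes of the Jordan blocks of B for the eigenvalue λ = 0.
Block sizes for λ = 0: [2, 1, 1]

Step 1 — from the characteristic polynomial, algebraic multiplicity of λ = 0 is 4. From dim ker(B − (0)·I) = 3, there are exactly 3 Jordan blocks for λ = 0.
Step 2 — from the minimal polynomial, the factor (x − 0)^2 tells us the largest block for λ = 0 has size 2.
Step 3 — with total size 4, 3 blocks, and largest block 2, the block sizes (in nonincreasing order) are [2, 1, 1].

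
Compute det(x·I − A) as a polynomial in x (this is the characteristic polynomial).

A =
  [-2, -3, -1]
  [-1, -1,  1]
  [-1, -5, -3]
x^3 + 6*x^2 + 12*x + 8

Expanding det(x·I − A) (e.g. by cofactor expansion or by noting that A is similar to its Jordan form J, which has the same characteristic polynomial as A) gives
  χ_A(x) = x^3 + 6*x^2 + 12*x + 8
which factors as (x + 2)^3. The eigenvalues (with algebraic multiplicities) are λ = -2 with multiplicity 3.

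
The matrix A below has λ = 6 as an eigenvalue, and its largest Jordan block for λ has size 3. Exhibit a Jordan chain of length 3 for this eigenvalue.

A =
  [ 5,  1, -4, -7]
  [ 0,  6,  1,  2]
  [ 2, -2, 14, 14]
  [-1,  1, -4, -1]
A Jordan chain for λ = 6 of length 3:
v_1 = (1, 0, -2, 1)ᵀ
v_2 = (-4, 1, 8, -4)ᵀ
v_3 = (0, 0, 1, 0)ᵀ

Let N = A − (6)·I. We want v_3 with N^3 v_3 = 0 but N^2 v_3 ≠ 0; then v_{j-1} := N · v_j for j = 3, …, 2.

Pick v_3 = (0, 0, 1, 0)ᵀ.
Then v_2 = N · v_3 = (-4, 1, 8, -4)ᵀ.
Then v_1 = N · v_2 = (1, 0, -2, 1)ᵀ.

Sanity check: (A − (6)·I) v_1 = (0, 0, 0, 0)ᵀ = 0. ✓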